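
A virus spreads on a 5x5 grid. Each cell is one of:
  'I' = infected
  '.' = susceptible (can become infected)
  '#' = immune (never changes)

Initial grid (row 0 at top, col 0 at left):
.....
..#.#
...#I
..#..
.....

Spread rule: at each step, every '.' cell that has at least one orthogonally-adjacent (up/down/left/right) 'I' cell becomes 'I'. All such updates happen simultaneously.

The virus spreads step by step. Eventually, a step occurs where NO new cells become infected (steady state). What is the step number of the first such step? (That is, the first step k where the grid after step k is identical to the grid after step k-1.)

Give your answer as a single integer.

Answer: 13

Derivation:
Step 0 (initial): 1 infected
Step 1: +1 new -> 2 infected
Step 2: +2 new -> 4 infected
Step 3: +1 new -> 5 infected
Step 4: +1 new -> 6 infected
Step 5: +1 new -> 7 infected
Step 6: +2 new -> 9 infected
Step 7: +2 new -> 11 infected
Step 8: +3 new -> 14 infected
Step 9: +2 new -> 16 infected
Step 10: +2 new -> 18 infected
Step 11: +1 new -> 19 infected
Step 12: +2 new -> 21 infected
Step 13: +0 new -> 21 infected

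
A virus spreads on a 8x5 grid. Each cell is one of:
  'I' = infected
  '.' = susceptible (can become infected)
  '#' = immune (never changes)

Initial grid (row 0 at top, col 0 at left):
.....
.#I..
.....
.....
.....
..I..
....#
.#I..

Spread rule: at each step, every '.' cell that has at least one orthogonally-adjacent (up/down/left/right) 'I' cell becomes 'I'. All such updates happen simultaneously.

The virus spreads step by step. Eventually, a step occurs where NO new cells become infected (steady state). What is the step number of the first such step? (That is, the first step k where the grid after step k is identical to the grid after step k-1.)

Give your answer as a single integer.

Step 0 (initial): 3 infected
Step 1: +8 new -> 11 infected
Step 2: +13 new -> 24 infected
Step 3: +9 new -> 33 infected
Step 4: +4 new -> 37 infected
Step 5: +0 new -> 37 infected

Answer: 5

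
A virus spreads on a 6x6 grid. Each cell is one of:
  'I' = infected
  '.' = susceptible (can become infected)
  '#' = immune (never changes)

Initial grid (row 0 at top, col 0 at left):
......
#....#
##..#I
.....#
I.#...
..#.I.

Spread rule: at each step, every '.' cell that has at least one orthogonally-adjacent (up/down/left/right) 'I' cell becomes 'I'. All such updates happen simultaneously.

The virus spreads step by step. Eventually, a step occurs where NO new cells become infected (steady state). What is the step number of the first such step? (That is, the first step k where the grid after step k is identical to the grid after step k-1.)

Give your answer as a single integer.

Answer: 9

Derivation:
Step 0 (initial): 3 infected
Step 1: +6 new -> 9 infected
Step 2: +5 new -> 14 infected
Step 3: +2 new -> 16 infected
Step 4: +2 new -> 18 infected
Step 5: +2 new -> 20 infected
Step 6: +4 new -> 24 infected
Step 7: +2 new -> 26 infected
Step 8: +2 new -> 28 infected
Step 9: +0 new -> 28 infected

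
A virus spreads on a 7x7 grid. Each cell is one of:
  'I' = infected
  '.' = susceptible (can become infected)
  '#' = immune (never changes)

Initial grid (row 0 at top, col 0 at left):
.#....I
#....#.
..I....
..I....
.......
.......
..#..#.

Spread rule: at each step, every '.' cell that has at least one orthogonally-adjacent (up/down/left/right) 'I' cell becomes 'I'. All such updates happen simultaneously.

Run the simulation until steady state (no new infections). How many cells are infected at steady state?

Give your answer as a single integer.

Answer: 43

Derivation:
Step 0 (initial): 3 infected
Step 1: +8 new -> 11 infected
Step 2: +12 new -> 23 infected
Step 3: +9 new -> 32 infected
Step 4: +6 new -> 38 infected
Step 5: +4 new -> 42 infected
Step 6: +1 new -> 43 infected
Step 7: +0 new -> 43 infected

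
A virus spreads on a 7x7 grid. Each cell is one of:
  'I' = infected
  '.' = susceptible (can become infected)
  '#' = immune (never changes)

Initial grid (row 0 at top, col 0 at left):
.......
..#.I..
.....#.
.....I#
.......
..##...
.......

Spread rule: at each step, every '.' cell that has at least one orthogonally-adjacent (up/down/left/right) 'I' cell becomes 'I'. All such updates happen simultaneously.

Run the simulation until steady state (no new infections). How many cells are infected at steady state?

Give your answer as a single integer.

Answer: 44

Derivation:
Step 0 (initial): 2 infected
Step 1: +6 new -> 8 infected
Step 2: +8 new -> 16 infected
Step 3: +9 new -> 25 infected
Step 4: +6 new -> 31 infected
Step 5: +6 new -> 37 infected
Step 6: +4 new -> 41 infected
Step 7: +2 new -> 43 infected
Step 8: +1 new -> 44 infected
Step 9: +0 new -> 44 infected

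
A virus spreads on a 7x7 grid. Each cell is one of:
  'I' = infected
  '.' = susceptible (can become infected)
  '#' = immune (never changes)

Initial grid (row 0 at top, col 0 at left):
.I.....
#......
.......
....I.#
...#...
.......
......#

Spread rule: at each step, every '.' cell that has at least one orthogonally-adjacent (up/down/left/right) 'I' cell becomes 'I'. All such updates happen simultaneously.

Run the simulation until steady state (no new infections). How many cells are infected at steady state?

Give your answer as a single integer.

Answer: 45

Derivation:
Step 0 (initial): 2 infected
Step 1: +7 new -> 9 infected
Step 2: +9 new -> 18 infected
Step 3: +12 new -> 30 infected
Step 4: +8 new -> 38 infected
Step 5: +4 new -> 42 infected
Step 6: +2 new -> 44 infected
Step 7: +1 new -> 45 infected
Step 8: +0 new -> 45 infected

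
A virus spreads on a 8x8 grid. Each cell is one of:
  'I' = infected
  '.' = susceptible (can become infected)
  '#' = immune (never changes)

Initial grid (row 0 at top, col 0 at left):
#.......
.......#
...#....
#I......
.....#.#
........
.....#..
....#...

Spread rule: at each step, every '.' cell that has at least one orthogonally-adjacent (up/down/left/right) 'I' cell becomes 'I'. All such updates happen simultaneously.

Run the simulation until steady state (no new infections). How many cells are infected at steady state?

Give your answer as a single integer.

Step 0 (initial): 1 infected
Step 1: +3 new -> 4 infected
Step 2: +7 new -> 11 infected
Step 3: +8 new -> 19 infected
Step 4: +9 new -> 28 infected
Step 5: +8 new -> 36 infected
Step 6: +8 new -> 44 infected
Step 7: +4 new -> 48 infected
Step 8: +3 new -> 51 infected
Step 9: +3 new -> 54 infected
Step 10: +2 new -> 56 infected
Step 11: +0 new -> 56 infected

Answer: 56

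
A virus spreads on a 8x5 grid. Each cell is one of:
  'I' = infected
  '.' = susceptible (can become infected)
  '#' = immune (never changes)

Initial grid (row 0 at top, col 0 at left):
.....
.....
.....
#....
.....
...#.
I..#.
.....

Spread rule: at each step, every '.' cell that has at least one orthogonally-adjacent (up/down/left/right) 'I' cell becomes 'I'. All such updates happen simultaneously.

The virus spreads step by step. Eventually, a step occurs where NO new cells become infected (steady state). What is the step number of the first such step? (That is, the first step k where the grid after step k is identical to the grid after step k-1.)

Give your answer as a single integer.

Answer: 11

Derivation:
Step 0 (initial): 1 infected
Step 1: +3 new -> 4 infected
Step 2: +4 new -> 8 infected
Step 3: +3 new -> 11 infected
Step 4: +3 new -> 14 infected
Step 5: +4 new -> 18 infected
Step 6: +6 new -> 24 infected
Step 7: +6 new -> 30 infected
Step 8: +4 new -> 34 infected
Step 9: +2 new -> 36 infected
Step 10: +1 new -> 37 infected
Step 11: +0 new -> 37 infected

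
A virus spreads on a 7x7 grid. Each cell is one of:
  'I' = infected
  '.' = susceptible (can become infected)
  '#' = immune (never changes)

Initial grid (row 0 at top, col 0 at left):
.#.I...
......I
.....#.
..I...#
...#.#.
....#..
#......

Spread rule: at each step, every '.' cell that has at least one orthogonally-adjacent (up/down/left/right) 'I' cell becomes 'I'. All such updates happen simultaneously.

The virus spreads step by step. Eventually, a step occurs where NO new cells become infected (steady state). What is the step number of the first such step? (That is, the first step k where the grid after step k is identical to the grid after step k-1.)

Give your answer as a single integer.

Step 0 (initial): 3 infected
Step 1: +10 new -> 13 infected
Step 2: +9 new -> 22 infected
Step 3: +9 new -> 31 infected
Step 4: +4 new -> 35 infected
Step 5: +2 new -> 37 infected
Step 6: +1 new -> 38 infected
Step 7: +2 new -> 40 infected
Step 8: +1 new -> 41 infected
Step 9: +1 new -> 42 infected
Step 10: +0 new -> 42 infected

Answer: 10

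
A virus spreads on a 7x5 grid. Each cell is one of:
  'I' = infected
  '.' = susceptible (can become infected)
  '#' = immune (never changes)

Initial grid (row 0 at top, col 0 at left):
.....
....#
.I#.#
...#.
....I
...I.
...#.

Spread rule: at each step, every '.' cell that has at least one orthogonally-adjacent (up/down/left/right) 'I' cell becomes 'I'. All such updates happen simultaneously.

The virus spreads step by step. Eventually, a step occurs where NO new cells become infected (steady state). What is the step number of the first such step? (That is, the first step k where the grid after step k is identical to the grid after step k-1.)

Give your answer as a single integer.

Step 0 (initial): 3 infected
Step 1: +7 new -> 10 infected
Step 2: +10 new -> 20 infected
Step 3: +6 new -> 26 infected
Step 4: +3 new -> 29 infected
Step 5: +1 new -> 30 infected
Step 6: +0 new -> 30 infected

Answer: 6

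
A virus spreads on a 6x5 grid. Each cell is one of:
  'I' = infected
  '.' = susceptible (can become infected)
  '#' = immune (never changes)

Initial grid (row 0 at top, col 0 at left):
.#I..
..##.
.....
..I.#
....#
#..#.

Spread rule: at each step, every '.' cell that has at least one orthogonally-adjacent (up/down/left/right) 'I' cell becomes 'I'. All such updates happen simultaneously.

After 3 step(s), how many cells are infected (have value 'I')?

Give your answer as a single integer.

Answer: 20

Derivation:
Step 0 (initial): 2 infected
Step 1: +5 new -> 7 infected
Step 2: +7 new -> 14 infected
Step 3: +6 new -> 20 infected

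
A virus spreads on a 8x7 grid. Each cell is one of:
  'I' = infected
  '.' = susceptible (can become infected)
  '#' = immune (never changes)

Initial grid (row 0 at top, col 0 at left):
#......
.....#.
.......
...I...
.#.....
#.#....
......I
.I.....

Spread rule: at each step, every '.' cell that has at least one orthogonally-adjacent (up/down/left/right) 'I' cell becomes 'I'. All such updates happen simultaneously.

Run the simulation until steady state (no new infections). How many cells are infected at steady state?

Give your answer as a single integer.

Answer: 51

Derivation:
Step 0 (initial): 3 infected
Step 1: +10 new -> 13 infected
Step 2: +16 new -> 29 infected
Step 3: +11 new -> 40 infected
Step 4: +6 new -> 46 infected
Step 5: +4 new -> 50 infected
Step 6: +1 new -> 51 infected
Step 7: +0 new -> 51 infected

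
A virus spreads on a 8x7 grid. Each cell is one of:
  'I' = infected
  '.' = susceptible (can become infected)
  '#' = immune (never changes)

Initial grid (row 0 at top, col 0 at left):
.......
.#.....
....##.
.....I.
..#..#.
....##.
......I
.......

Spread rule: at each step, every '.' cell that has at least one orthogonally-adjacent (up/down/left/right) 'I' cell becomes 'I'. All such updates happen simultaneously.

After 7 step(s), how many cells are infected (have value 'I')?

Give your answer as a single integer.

Answer: 48

Derivation:
Step 0 (initial): 2 infected
Step 1: +5 new -> 7 infected
Step 2: +6 new -> 13 infected
Step 3: +6 new -> 19 infected
Step 4: +8 new -> 27 infected
Step 5: +10 new -> 37 infected
Step 6: +7 new -> 44 infected
Step 7: +4 new -> 48 infected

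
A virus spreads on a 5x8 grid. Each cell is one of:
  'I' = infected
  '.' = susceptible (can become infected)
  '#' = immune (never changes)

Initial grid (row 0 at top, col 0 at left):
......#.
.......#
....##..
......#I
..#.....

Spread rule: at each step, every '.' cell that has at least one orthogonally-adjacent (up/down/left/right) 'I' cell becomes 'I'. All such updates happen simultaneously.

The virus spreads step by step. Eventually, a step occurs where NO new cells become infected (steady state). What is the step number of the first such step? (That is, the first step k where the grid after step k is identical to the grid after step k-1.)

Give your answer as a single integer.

Step 0 (initial): 1 infected
Step 1: +2 new -> 3 infected
Step 2: +2 new -> 5 infected
Step 3: +2 new -> 7 infected
Step 4: +3 new -> 10 infected
Step 5: +4 new -> 14 infected
Step 6: +3 new -> 17 infected
Step 7: +4 new -> 21 infected
Step 8: +4 new -> 25 infected
Step 9: +5 new -> 30 infected
Step 10: +3 new -> 33 infected
Step 11: +0 new -> 33 infected

Answer: 11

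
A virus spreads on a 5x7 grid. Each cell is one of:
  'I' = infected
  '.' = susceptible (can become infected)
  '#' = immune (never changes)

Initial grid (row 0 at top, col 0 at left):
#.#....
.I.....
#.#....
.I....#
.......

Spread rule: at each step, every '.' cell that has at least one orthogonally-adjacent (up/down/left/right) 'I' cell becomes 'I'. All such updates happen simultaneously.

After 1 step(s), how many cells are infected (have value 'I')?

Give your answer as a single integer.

Answer: 9

Derivation:
Step 0 (initial): 2 infected
Step 1: +7 new -> 9 infected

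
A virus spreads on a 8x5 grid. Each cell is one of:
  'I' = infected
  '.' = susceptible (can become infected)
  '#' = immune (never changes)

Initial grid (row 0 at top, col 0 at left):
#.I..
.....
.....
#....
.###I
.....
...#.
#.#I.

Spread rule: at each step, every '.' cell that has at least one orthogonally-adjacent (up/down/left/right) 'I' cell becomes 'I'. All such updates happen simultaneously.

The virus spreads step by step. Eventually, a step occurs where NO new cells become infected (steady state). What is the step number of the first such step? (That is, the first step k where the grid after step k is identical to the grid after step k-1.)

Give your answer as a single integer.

Step 0 (initial): 3 infected
Step 1: +6 new -> 9 infected
Step 2: +8 new -> 17 infected
Step 3: +6 new -> 23 infected
Step 4: +4 new -> 27 infected
Step 5: +2 new -> 29 infected
Step 6: +3 new -> 32 infected
Step 7: +0 new -> 32 infected

Answer: 7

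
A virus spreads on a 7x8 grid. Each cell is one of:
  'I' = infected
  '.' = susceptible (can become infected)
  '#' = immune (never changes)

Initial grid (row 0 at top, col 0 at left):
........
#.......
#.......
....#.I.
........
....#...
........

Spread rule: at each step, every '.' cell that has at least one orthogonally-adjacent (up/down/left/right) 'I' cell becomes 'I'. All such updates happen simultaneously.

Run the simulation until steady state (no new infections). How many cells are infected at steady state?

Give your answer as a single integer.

Answer: 52

Derivation:
Step 0 (initial): 1 infected
Step 1: +4 new -> 5 infected
Step 2: +6 new -> 11 infected
Step 3: +8 new -> 19 infected
Step 4: +7 new -> 26 infected
Step 5: +7 new -> 33 infected
Step 6: +7 new -> 40 infected
Step 7: +6 new -> 46 infected
Step 8: +4 new -> 50 infected
Step 9: +2 new -> 52 infected
Step 10: +0 new -> 52 infected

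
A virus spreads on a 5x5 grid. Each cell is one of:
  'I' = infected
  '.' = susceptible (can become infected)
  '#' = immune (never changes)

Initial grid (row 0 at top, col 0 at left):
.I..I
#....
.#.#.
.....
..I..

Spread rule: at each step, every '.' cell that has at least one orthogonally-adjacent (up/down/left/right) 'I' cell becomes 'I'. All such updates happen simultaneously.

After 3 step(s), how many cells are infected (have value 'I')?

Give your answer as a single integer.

Step 0 (initial): 3 infected
Step 1: +8 new -> 11 infected
Step 2: +8 new -> 19 infected
Step 3: +2 new -> 21 infected

Answer: 21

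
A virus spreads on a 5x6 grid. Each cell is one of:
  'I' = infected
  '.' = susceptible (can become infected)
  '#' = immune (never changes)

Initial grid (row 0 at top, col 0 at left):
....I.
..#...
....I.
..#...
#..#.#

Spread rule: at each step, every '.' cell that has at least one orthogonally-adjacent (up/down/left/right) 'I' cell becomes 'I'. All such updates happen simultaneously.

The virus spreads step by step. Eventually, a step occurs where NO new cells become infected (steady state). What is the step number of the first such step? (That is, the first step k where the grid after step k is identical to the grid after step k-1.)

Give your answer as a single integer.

Step 0 (initial): 2 infected
Step 1: +6 new -> 8 infected
Step 2: +7 new -> 15 infected
Step 3: +2 new -> 17 infected
Step 4: +4 new -> 21 infected
Step 5: +3 new -> 24 infected
Step 6: +1 new -> 25 infected
Step 7: +0 new -> 25 infected

Answer: 7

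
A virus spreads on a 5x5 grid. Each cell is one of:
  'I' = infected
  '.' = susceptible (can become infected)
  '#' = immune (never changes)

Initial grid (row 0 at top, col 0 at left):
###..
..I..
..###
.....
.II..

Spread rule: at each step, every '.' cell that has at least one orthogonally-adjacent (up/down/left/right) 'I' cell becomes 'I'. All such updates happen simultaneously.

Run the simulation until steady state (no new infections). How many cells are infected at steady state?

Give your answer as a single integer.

Step 0 (initial): 3 infected
Step 1: +6 new -> 9 infected
Step 2: +7 new -> 16 infected
Step 3: +3 new -> 19 infected
Step 4: +0 new -> 19 infected

Answer: 19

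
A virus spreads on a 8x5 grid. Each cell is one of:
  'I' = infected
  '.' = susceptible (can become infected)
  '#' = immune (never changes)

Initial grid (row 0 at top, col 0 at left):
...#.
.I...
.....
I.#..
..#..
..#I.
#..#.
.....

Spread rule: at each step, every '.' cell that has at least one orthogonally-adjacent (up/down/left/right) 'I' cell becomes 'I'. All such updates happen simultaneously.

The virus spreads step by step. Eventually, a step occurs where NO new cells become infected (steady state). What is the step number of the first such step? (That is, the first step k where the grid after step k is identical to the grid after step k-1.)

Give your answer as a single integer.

Step 0 (initial): 3 infected
Step 1: +9 new -> 12 infected
Step 2: +9 new -> 21 infected
Step 3: +5 new -> 26 infected
Step 4: +4 new -> 30 infected
Step 5: +3 new -> 33 infected
Step 6: +1 new -> 34 infected
Step 7: +0 new -> 34 infected

Answer: 7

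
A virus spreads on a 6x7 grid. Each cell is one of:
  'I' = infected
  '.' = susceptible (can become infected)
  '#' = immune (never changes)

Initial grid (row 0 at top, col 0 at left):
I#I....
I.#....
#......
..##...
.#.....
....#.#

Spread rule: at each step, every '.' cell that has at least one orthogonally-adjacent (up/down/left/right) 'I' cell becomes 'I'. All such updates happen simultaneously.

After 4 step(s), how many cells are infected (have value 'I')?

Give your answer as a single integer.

Step 0 (initial): 3 infected
Step 1: +2 new -> 5 infected
Step 2: +3 new -> 8 infected
Step 3: +5 new -> 13 infected
Step 4: +4 new -> 17 infected

Answer: 17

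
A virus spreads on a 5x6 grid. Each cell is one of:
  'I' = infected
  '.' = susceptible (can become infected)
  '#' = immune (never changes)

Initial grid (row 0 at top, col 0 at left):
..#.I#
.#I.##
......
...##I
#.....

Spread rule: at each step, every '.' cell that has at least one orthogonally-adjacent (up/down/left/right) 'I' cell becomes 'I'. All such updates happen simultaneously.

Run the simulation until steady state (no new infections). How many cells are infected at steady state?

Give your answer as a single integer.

Step 0 (initial): 3 infected
Step 1: +5 new -> 8 infected
Step 2: +5 new -> 13 infected
Step 3: +4 new -> 17 infected
Step 4: +3 new -> 20 infected
Step 5: +1 new -> 21 infected
Step 6: +1 new -> 22 infected
Step 7: +0 new -> 22 infected

Answer: 22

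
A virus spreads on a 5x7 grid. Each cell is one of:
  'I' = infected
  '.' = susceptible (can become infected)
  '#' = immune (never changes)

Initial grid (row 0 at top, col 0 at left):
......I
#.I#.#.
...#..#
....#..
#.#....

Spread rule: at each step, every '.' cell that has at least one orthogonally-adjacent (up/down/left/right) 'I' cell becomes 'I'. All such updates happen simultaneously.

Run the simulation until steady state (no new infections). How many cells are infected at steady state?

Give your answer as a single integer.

Step 0 (initial): 2 infected
Step 1: +5 new -> 7 infected
Step 2: +5 new -> 12 infected
Step 3: +5 new -> 17 infected
Step 4: +4 new -> 21 infected
Step 5: +2 new -> 23 infected
Step 6: +2 new -> 25 infected
Step 7: +2 new -> 27 infected
Step 8: +0 new -> 27 infected

Answer: 27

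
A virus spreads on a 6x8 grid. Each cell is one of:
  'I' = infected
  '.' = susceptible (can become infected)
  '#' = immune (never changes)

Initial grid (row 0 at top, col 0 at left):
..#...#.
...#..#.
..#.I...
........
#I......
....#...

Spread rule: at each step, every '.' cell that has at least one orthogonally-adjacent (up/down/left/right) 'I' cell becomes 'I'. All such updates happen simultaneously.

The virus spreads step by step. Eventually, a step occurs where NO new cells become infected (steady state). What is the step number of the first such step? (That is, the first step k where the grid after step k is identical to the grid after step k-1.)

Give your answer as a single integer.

Step 0 (initial): 2 infected
Step 1: +7 new -> 9 infected
Step 2: +12 new -> 21 infected
Step 3: +8 new -> 29 infected
Step 4: +7 new -> 36 infected
Step 5: +4 new -> 40 infected
Step 6: +1 new -> 41 infected
Step 7: +0 new -> 41 infected

Answer: 7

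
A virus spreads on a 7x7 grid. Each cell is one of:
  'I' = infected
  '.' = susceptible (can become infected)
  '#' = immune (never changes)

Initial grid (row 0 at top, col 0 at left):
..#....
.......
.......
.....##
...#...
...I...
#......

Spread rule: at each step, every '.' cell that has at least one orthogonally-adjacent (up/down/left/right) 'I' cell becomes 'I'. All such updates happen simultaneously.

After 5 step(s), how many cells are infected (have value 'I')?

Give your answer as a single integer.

Answer: 31

Derivation:
Step 0 (initial): 1 infected
Step 1: +3 new -> 4 infected
Step 2: +6 new -> 10 infected
Step 3: +8 new -> 18 infected
Step 4: +7 new -> 25 infected
Step 5: +6 new -> 31 infected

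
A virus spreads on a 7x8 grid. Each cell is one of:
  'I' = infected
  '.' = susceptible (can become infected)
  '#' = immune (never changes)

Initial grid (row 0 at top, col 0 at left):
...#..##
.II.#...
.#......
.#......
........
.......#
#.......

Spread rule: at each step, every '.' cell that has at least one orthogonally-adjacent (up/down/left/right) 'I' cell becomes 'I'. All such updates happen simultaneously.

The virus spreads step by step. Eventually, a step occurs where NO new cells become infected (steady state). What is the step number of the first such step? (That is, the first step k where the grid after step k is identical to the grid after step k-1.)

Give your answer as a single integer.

Step 0 (initial): 2 infected
Step 1: +5 new -> 7 infected
Step 2: +4 new -> 11 infected
Step 3: +4 new -> 15 infected
Step 4: +6 new -> 21 infected
Step 5: +8 new -> 29 infected
Step 6: +8 new -> 37 infected
Step 7: +6 new -> 43 infected
Step 8: +3 new -> 46 infected
Step 9: +1 new -> 47 infected
Step 10: +1 new -> 48 infected
Step 11: +0 new -> 48 infected

Answer: 11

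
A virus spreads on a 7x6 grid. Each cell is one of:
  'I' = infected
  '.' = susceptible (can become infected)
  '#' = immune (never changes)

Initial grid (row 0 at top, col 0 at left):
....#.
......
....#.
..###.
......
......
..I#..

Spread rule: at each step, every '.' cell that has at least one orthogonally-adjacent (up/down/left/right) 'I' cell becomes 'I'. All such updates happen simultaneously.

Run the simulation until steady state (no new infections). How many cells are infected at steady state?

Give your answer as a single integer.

Step 0 (initial): 1 infected
Step 1: +2 new -> 3 infected
Step 2: +4 new -> 7 infected
Step 3: +4 new -> 11 infected
Step 4: +5 new -> 16 infected
Step 5: +4 new -> 20 infected
Step 6: +4 new -> 24 infected
Step 7: +5 new -> 29 infected
Step 8: +4 new -> 33 infected
Step 9: +3 new -> 36 infected
Step 10: +0 new -> 36 infected

Answer: 36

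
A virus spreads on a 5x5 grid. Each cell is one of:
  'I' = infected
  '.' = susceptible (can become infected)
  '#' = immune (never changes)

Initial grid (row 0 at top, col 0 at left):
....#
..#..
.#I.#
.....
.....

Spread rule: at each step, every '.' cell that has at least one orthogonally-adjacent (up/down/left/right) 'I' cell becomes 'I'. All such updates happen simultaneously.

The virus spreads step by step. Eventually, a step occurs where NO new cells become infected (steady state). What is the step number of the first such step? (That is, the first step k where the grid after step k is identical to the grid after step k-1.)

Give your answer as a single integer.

Answer: 7

Derivation:
Step 0 (initial): 1 infected
Step 1: +2 new -> 3 infected
Step 2: +4 new -> 7 infected
Step 3: +6 new -> 13 infected
Step 4: +4 new -> 17 infected
Step 5: +2 new -> 19 infected
Step 6: +2 new -> 21 infected
Step 7: +0 new -> 21 infected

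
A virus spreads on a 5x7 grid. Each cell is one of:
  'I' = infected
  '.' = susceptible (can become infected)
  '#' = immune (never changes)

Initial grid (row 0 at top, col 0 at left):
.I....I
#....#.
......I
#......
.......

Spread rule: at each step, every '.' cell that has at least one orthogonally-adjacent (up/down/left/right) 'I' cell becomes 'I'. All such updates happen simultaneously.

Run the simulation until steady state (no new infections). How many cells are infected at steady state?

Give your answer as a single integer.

Step 0 (initial): 3 infected
Step 1: +7 new -> 10 infected
Step 2: +7 new -> 17 infected
Step 3: +8 new -> 25 infected
Step 4: +4 new -> 29 infected
Step 5: +3 new -> 32 infected
Step 6: +0 new -> 32 infected

Answer: 32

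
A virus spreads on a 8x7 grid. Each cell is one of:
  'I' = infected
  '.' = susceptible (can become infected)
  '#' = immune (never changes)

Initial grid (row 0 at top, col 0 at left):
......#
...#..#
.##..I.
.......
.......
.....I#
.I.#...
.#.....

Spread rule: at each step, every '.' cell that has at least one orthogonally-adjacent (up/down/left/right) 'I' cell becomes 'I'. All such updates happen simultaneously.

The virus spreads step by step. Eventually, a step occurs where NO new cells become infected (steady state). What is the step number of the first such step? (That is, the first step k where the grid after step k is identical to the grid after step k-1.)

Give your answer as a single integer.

Answer: 8

Derivation:
Step 0 (initial): 3 infected
Step 1: +10 new -> 13 infected
Step 2: +16 new -> 29 infected
Step 3: +9 new -> 38 infected
Step 4: +3 new -> 41 infected
Step 5: +2 new -> 43 infected
Step 6: +3 new -> 46 infected
Step 7: +2 new -> 48 infected
Step 8: +0 new -> 48 infected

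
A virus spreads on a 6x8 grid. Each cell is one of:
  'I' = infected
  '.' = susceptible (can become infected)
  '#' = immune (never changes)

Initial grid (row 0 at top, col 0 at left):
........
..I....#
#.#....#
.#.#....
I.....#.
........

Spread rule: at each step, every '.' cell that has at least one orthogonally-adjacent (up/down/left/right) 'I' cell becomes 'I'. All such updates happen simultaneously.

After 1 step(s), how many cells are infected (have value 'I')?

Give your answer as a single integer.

Step 0 (initial): 2 infected
Step 1: +6 new -> 8 infected

Answer: 8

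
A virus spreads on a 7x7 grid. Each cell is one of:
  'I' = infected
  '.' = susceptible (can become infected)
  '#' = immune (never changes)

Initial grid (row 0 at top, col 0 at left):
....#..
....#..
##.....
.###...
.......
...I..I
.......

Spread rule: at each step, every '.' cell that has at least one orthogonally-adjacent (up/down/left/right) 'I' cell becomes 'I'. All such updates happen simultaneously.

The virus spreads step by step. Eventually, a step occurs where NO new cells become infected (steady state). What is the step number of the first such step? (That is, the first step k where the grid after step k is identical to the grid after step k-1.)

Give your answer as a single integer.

Step 0 (initial): 2 infected
Step 1: +7 new -> 9 infected
Step 2: +8 new -> 17 infected
Step 3: +6 new -> 23 infected
Step 4: +5 new -> 28 infected
Step 5: +4 new -> 32 infected
Step 6: +3 new -> 35 infected
Step 7: +2 new -> 37 infected
Step 8: +2 new -> 39 infected
Step 9: +2 new -> 41 infected
Step 10: +1 new -> 42 infected
Step 11: +0 new -> 42 infected

Answer: 11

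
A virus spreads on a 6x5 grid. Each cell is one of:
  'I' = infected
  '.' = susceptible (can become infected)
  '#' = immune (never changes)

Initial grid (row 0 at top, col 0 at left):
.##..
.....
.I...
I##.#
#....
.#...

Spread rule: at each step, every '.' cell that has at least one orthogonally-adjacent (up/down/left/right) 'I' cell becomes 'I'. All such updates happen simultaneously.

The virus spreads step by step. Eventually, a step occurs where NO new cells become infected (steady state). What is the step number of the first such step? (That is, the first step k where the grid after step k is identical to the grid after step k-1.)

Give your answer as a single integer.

Step 0 (initial): 2 infected
Step 1: +3 new -> 5 infected
Step 2: +3 new -> 8 infected
Step 3: +4 new -> 12 infected
Step 4: +3 new -> 15 infected
Step 5: +4 new -> 19 infected
Step 6: +3 new -> 22 infected
Step 7: +0 new -> 22 infected

Answer: 7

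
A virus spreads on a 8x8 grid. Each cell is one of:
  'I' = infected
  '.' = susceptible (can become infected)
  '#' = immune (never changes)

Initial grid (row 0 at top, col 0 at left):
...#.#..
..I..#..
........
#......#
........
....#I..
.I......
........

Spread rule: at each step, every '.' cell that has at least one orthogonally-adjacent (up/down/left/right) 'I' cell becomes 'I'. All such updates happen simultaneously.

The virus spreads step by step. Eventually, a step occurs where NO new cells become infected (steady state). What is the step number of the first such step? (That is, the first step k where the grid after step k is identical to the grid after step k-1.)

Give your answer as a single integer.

Answer: 8

Derivation:
Step 0 (initial): 3 infected
Step 1: +11 new -> 14 infected
Step 2: +19 new -> 33 infected
Step 3: +18 new -> 51 infected
Step 4: +2 new -> 53 infected
Step 5: +2 new -> 55 infected
Step 6: +2 new -> 57 infected
Step 7: +1 new -> 58 infected
Step 8: +0 new -> 58 infected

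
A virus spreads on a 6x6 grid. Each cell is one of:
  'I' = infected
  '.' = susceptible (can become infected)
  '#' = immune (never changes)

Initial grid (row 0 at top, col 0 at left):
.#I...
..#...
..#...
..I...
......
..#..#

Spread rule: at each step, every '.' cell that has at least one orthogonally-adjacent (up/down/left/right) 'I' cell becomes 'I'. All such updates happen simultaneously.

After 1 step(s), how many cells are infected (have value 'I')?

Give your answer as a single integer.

Answer: 6

Derivation:
Step 0 (initial): 2 infected
Step 1: +4 new -> 6 infected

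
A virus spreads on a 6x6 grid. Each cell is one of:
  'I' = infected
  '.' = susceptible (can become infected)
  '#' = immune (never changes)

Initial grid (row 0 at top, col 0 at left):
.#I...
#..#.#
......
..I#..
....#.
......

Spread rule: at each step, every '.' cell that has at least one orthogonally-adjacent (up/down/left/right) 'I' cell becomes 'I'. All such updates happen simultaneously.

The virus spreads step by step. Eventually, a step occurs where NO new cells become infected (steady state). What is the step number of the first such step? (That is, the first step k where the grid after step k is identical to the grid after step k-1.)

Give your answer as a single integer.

Answer: 7

Derivation:
Step 0 (initial): 2 infected
Step 1: +5 new -> 7 infected
Step 2: +8 new -> 15 infected
Step 3: +7 new -> 22 infected
Step 4: +4 new -> 26 infected
Step 5: +2 new -> 28 infected
Step 6: +1 new -> 29 infected
Step 7: +0 new -> 29 infected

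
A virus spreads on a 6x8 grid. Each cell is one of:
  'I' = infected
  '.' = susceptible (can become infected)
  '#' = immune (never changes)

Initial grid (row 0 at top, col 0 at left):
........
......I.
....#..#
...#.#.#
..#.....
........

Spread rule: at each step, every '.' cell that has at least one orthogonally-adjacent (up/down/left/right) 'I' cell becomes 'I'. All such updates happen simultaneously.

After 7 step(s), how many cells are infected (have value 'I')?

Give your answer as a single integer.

Answer: 36

Derivation:
Step 0 (initial): 1 infected
Step 1: +4 new -> 5 infected
Step 2: +5 new -> 10 infected
Step 3: +3 new -> 13 infected
Step 4: +6 new -> 19 infected
Step 5: +6 new -> 25 infected
Step 6: +7 new -> 32 infected
Step 7: +4 new -> 36 infected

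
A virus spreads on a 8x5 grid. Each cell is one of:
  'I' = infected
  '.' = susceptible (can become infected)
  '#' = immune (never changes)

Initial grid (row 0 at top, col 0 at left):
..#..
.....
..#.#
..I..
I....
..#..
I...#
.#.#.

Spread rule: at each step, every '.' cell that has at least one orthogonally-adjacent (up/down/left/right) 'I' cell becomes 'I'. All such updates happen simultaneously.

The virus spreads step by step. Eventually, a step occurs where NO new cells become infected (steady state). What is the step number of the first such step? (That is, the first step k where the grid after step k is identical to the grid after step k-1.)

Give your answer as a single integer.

Step 0 (initial): 3 infected
Step 1: +8 new -> 11 infected
Step 2: +7 new -> 18 infected
Step 3: +7 new -> 25 infected
Step 4: +6 new -> 31 infected
Step 5: +1 new -> 32 infected
Step 6: +0 new -> 32 infected

Answer: 6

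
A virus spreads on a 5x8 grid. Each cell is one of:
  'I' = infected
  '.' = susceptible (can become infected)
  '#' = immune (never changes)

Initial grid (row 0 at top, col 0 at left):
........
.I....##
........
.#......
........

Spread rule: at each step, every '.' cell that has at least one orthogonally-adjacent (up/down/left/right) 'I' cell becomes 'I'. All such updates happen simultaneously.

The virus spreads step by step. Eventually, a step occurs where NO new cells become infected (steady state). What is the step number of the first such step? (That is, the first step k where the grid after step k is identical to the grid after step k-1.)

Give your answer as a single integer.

Step 0 (initial): 1 infected
Step 1: +4 new -> 5 infected
Step 2: +5 new -> 10 infected
Step 3: +5 new -> 15 infected
Step 4: +6 new -> 21 infected
Step 5: +5 new -> 26 infected
Step 6: +4 new -> 30 infected
Step 7: +4 new -> 34 infected
Step 8: +2 new -> 36 infected
Step 9: +1 new -> 37 infected
Step 10: +0 new -> 37 infected

Answer: 10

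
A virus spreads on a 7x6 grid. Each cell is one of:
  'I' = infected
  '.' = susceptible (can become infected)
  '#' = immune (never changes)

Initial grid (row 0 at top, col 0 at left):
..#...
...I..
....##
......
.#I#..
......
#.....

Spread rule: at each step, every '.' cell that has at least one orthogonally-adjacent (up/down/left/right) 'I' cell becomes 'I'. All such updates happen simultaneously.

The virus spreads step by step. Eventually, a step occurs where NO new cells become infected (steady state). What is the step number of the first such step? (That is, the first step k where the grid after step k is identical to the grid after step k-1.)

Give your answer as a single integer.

Step 0 (initial): 2 infected
Step 1: +6 new -> 8 infected
Step 2: +9 new -> 17 infected
Step 3: +10 new -> 27 infected
Step 4: +7 new -> 34 infected
Step 5: +2 new -> 36 infected
Step 6: +0 new -> 36 infected

Answer: 6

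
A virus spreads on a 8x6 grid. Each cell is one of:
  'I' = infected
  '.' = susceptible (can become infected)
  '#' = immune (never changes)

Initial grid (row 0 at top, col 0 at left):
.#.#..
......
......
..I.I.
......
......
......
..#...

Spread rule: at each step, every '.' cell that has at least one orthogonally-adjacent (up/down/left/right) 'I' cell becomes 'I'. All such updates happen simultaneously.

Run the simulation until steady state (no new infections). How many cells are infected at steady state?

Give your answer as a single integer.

Step 0 (initial): 2 infected
Step 1: +7 new -> 9 infected
Step 2: +11 new -> 20 infected
Step 3: +12 new -> 32 infected
Step 4: +7 new -> 39 infected
Step 5: +5 new -> 44 infected
Step 6: +1 new -> 45 infected
Step 7: +0 new -> 45 infected

Answer: 45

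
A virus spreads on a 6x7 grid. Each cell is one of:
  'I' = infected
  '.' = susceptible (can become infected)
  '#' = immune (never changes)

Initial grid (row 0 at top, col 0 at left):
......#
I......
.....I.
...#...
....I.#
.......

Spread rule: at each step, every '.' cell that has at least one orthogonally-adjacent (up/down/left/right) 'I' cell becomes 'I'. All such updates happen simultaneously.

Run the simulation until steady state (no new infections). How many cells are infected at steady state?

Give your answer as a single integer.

Answer: 39

Derivation:
Step 0 (initial): 3 infected
Step 1: +11 new -> 14 infected
Step 2: +12 new -> 26 infected
Step 3: +10 new -> 36 infected
Step 4: +3 new -> 39 infected
Step 5: +0 new -> 39 infected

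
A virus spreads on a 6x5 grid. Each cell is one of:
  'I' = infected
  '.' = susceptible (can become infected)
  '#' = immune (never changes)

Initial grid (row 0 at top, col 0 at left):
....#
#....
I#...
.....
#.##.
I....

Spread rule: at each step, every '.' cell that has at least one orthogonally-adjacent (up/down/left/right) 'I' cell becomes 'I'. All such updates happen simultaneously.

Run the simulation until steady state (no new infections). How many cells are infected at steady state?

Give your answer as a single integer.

Answer: 24

Derivation:
Step 0 (initial): 2 infected
Step 1: +2 new -> 4 infected
Step 2: +3 new -> 7 infected
Step 3: +2 new -> 9 infected
Step 4: +3 new -> 12 infected
Step 5: +4 new -> 16 infected
Step 6: +4 new -> 20 infected
Step 7: +3 new -> 23 infected
Step 8: +1 new -> 24 infected
Step 9: +0 new -> 24 infected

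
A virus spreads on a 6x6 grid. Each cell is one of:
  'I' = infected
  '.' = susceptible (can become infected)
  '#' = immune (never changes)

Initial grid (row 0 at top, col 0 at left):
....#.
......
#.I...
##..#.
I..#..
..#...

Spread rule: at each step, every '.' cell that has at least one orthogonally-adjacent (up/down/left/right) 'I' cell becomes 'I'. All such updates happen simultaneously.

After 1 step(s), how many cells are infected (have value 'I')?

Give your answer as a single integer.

Answer: 8

Derivation:
Step 0 (initial): 2 infected
Step 1: +6 new -> 8 infected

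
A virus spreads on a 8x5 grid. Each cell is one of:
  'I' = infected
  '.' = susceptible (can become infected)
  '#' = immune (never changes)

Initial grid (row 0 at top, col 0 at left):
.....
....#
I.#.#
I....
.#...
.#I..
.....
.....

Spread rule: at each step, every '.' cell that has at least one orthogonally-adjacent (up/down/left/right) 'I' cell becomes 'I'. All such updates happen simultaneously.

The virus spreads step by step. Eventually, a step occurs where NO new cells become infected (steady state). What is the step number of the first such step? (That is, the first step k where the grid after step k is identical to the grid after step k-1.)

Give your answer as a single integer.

Step 0 (initial): 3 infected
Step 1: +7 new -> 10 infected
Step 2: +9 new -> 19 infected
Step 3: +8 new -> 27 infected
Step 4: +6 new -> 33 infected
Step 5: +1 new -> 34 infected
Step 6: +1 new -> 35 infected
Step 7: +0 new -> 35 infected

Answer: 7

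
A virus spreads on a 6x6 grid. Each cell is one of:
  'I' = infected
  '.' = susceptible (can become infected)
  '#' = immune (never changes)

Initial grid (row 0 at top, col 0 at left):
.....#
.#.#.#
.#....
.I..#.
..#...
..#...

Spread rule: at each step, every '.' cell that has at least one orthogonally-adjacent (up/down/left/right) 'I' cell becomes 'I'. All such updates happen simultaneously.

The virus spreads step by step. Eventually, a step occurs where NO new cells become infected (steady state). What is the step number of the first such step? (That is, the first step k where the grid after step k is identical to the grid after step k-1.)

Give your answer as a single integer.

Step 0 (initial): 1 infected
Step 1: +3 new -> 4 infected
Step 2: +5 new -> 9 infected
Step 3: +5 new -> 14 infected
Step 4: +5 new -> 19 infected
Step 5: +6 new -> 25 infected
Step 6: +3 new -> 28 infected
Step 7: +0 new -> 28 infected

Answer: 7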